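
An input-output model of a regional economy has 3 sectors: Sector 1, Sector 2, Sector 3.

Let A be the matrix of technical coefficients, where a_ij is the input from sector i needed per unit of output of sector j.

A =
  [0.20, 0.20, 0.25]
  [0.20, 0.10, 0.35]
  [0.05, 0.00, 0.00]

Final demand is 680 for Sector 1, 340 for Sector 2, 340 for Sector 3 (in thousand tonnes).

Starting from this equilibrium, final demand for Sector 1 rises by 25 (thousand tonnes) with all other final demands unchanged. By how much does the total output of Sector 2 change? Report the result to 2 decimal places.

Δx_2 = 8.17

I − A =
  [   0.80    -0.20    -0.25]
  [  -0.20     0.90    -0.35]
  [  -0.05     0.00     1.00]
Cofactors of I−A, C_ij = (−1)^(i+j)·(minor ij) (rows/columns in the sector order above):
  C_11 = (0.90)(1.00) − (-0.35)(0.00) = 0.9000
  C_12 = −[(-0.20)(1.00) − (-0.35)(-0.05)] = 0.2175
  C_13 = (-0.20)(0.00) − (0.90)(-0.05) = 0.0450
  C_21 = −[(-0.20)(1.00) − (-0.25)(0.00)] = 0.2000
  C_22 = (0.80)(1.00) − (-0.25)(-0.05) = 0.7875
  C_23 = −[(0.80)(0.00) − (-0.20)(-0.05)] = 0.0100
  C_31 = (-0.20)(-0.35) − (-0.25)(0.90) = 0.2950
  C_32 = −[(0.80)(-0.35) − (-0.25)(-0.20)] = 0.3300
  C_33 = (0.80)(0.90) − (-0.20)(-0.20) = 0.6800
det(I−A) = Σ_j (I−A)_1j·C_1j = (0.80)(0.9000) + (-0.20)(0.2175) + (-0.25)(0.0450) = 0.66525
adj(I−A) = Cᵀ =
  [ 0.9000   0.2000   0.2950]
  [ 0.2175   0.7875   0.3300]
  [ 0.0450   0.0100   0.6800]
(I − A)⁻¹ = adj(I−A) / det(I−A) ≈
  [   1.3529     0.3006     0.4434]
  [   0.3269     1.1838     0.4961]
  [   0.0676     0.0150     1.0222]
Δx = (I − A)⁻¹ Δd with Δd having +25 in the Sector 1 component and 0 elsewhere.
So Δx_2 = L_21 · (+25), where L_21 = adj(I−A)_21 / det(I−A) = 0.2175 / 0.66525.
Δx_2 = 0.2175 × (+25) / 0.66525 = 5.4375 / 0.66525 ≈ 8.17.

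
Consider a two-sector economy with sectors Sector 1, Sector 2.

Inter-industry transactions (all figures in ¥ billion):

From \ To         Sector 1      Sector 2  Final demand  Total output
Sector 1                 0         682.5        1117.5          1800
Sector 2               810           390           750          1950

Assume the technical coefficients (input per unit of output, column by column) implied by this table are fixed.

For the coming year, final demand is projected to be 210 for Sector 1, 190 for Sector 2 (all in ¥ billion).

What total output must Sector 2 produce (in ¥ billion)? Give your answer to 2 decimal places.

x_2 = 442.80

Technical coefficients a_ij = z_ij / X_j:
  a_11 = 0/1800 = 0.00, a_21 = 810/1800 = 0.45
  a_12 = 682.5/1950 = 0.35, a_22 = 390/1950 = 0.20
I − A =
  [   1.00    -0.35]
  [  -0.45     0.80]
det(I−A) = (1.00)(0.80) − (-0.35)(-0.45) = 0.6425
adj(I−A) = [[0.80, 0.35], [0.45, 1.00]]
(I − A)⁻¹ = adj(I−A) / det(I−A) ≈
  [   1.2451     0.5447]
  [   0.7004     1.5564]
x = (I − A)⁻¹ d = adj(I−A)·d / det(I−A), with det(I−A) = 0.6425:
  x_1 = (0.80·210 + 0.35·190) / 0.6425 = 234.50 / 0.6425 ≈ 364.98
  x_2 = (0.45·210 + 1.00·190) / 0.6425 = 284.50 / 0.6425 ≈ 442.80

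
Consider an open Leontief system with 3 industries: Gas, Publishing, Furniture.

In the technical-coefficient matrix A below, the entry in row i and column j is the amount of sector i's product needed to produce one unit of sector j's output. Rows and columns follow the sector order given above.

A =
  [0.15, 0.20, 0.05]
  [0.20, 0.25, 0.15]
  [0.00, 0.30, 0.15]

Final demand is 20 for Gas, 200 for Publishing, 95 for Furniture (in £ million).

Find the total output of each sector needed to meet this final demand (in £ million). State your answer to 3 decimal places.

x_1 = 118.430, x_2 = 344.950, x_3 = 233.512

I − A =
  [   0.85    -0.20    -0.05]
  [  -0.20     0.75    -0.15]
  [   0.00    -0.30     0.85]
Cofactors of I−A, C_ij = (−1)^(i+j)·(minor ij) (rows/columns in the sector order above):
  C_11 = (0.75)(0.85) − (-0.15)(-0.30) = 0.5925
  C_12 = −[(-0.20)(0.85) − (-0.15)(0.00)] = 0.1700
  C_13 = (-0.20)(-0.30) − (0.75)(0.00) = 0.0600
  C_21 = −[(-0.20)(0.85) − (-0.05)(-0.30)] = 0.1850
  C_22 = (0.85)(0.85) − (-0.05)(0.00) = 0.7225
  C_23 = −[(0.85)(-0.30) − (-0.20)(0.00)] = 0.2550
  C_31 = (-0.20)(-0.15) − (-0.05)(0.75) = 0.0675
  C_32 = −[(0.85)(-0.15) − (-0.05)(-0.20)] = 0.1375
  C_33 = (0.85)(0.75) − (-0.20)(-0.20) = 0.5975
det(I−A) = Σ_j (I−A)_1j·C_1j = (0.85)(0.5925) + (-0.20)(0.1700) + (-0.05)(0.0600) = 0.466625
adj(I−A) = Cᵀ =
  [ 0.5925   0.1850   0.0675]
  [ 0.1700   0.7225   0.1375]
  [ 0.0600   0.2550   0.5975]
(I − A)⁻¹ = adj(I−A) / det(I−A) ≈
  [   1.2698     0.3965     0.1447]
  [   0.3643     1.5484     0.2947]
  [   0.1286     0.5465     1.2805]
x = (I − A)⁻¹ d = adj(I−A)·d / det(I−A), with det(I−A) = 0.466625:
  x_1 = (0.5925·20 + 0.1850·200 + 0.0675·95) / 0.466625 = 55.2625 / 0.466625 ≈ 118.430
  x_2 = (0.1700·20 + 0.7225·200 + 0.1375·95) / 0.466625 = 160.9625 / 0.466625 ≈ 344.950
  x_3 = (0.0600·20 + 0.2550·200 + 0.5975·95) / 0.466625 = 108.9625 / 0.466625 ≈ 233.512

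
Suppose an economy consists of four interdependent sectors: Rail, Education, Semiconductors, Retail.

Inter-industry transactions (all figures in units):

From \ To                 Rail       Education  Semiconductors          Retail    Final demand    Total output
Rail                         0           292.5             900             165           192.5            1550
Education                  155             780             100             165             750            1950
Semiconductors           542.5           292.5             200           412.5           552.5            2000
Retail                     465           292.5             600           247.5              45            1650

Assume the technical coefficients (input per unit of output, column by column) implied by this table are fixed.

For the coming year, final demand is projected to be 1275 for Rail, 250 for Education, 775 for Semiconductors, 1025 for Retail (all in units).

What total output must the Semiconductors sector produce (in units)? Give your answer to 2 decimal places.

x_3 = 3837.09

Technical coefficients a_ij = z_ij / X_j:
  a_11 = 0/1550 = 0.00, a_21 = 155/1550 = 0.10, a_31 = 542.5/1550 = 0.35, a_41 = 465/1550 = 0.30
  a_12 = 292.5/1950 = 0.15, a_22 = 780/1950 = 0.40, a_32 = 292.5/1950 = 0.15, a_42 = 292.5/1950 = 0.15
  a_13 = 900/2000 = 0.45, a_23 = 100/2000 = 0.05, a_33 = 200/2000 = 0.10, a_43 = 600/2000 = 0.30
  a_14 = 165/1650 = 0.10, a_24 = 165/1650 = 0.10, a_34 = 412.5/1650 = 0.25, a_44 = 247.5/1650 = 0.15
I − A =
  [   1.00    -0.15    -0.45    -0.10]
  [  -0.10     0.60    -0.05    -0.10]
  [  -0.35    -0.15     0.90    -0.25]
  [  -0.30    -0.15    -0.30     0.85]
Compute the cofactors C_ij = (−1)^(i+j)·(3×3 minor ij) of I−A; the adjugate is their transpose:
adj(I−A) = Cᵀ =
  [ 0.387750   0.195750   0.252375   0.142875]
  [ 0.125125   0.484875   0.125750   0.108750]
  [ 0.239250   0.221625   0.458250   0.189000]
  [ 0.243375   0.232875   0.273000   0.415125]
det(I−A) = Σ_j (I−A)_1j·C_1j = (1.00)(0.387750) + (-0.15)(0.125125) + (-0.45)(0.239250) + (-0.10)(0.243375) = 0.23698125
(I − A)⁻¹ = adj(I−A) / det(I−A) ≈
  [   1.6362     0.8260     1.0650     0.6029]
  [   0.5280     2.0460     0.5306     0.4589]
  [   1.0096     0.9352     1.9337     0.7975]
  [   1.0270     0.9827     1.1520     1.7517]
x = (I − A)⁻¹ d = adj(I−A)·d / det(I−A), with det(I−A) = 0.23698125:
  x_1 = (0.387750·1275 + 0.195750·250 + 0.252375·775 + 0.142875·1025) / 0.23698125 = 885.35625 / 0.23698125 ≈ 3735.98
  x_2 = (0.125125·1275 + 0.484875·250 + 0.125750·775 + 0.108750·1025) / 0.23698125 = 489.678125 / 0.23698125 ≈ 2066.32
  x_3 = (0.239250·1275 + 0.221625·250 + 0.458250·775 + 0.189000·1025) / 0.23698125 = 909.31875 / 0.23698125 ≈ 3837.09
  x_4 = (0.243375·1275 + 0.232875·250 + 0.273000·775 + 0.415125·1025) / 0.23698125 = 1005.60 / 0.23698125 ≈ 4243.37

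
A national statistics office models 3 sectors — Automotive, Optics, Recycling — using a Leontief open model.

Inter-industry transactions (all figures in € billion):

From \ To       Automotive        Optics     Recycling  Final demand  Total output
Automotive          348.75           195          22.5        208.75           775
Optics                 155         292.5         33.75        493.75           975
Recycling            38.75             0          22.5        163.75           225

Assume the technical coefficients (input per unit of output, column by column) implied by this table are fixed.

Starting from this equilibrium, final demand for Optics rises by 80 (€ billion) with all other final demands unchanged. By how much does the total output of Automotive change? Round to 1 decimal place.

Δx_A = 47.1

Technical coefficients a_ij = z_ij / X_j:
  a_AA = 348.75/775 = 0.45, a_OA = 155/775 = 0.20, a_RA = 38.75/775 = 0.05
  a_AO = 195/975 = 0.20, a_OO = 292.5/975 = 0.30, a_RO = 0/975 = 0.00
  a_AR = 22.5/225 = 0.10, a_OR = 33.75/225 = 0.15, a_RR = 22.5/225 = 0.10
I − A =
  [   0.55    -0.20    -0.10]
  [  -0.20     0.70    -0.15]
  [  -0.05     0.00     0.90]
Cofactors of I−A, C_ij = (−1)^(i+j)·(minor ij) (rows/columns in the sector order above):
  C_11 = (0.70)(0.90) − (-0.15)(0.00) = 0.6300
  C_12 = −[(-0.20)(0.90) − (-0.15)(-0.05)] = 0.1875
  C_13 = (-0.20)(0.00) − (0.70)(-0.05) = 0.0350
  C_21 = −[(-0.20)(0.90) − (-0.10)(0.00)] = 0.1800
  C_22 = (0.55)(0.90) − (-0.10)(-0.05) = 0.4900
  C_23 = −[(0.55)(0.00) − (-0.20)(-0.05)] = 0.0100
  C_31 = (-0.20)(-0.15) − (-0.10)(0.70) = 0.1000
  C_32 = −[(0.55)(-0.15) − (-0.10)(-0.20)] = 0.1025
  C_33 = (0.55)(0.70) − (-0.20)(-0.20) = 0.3450
det(I−A) = Σ_j (I−A)_1j·C_1j = (0.55)(0.6300) + (-0.20)(0.1875) + (-0.10)(0.0350) = 0.3055
adj(I−A) = Cᵀ =
  [ 0.6300   0.1800   0.1000]
  [ 0.1875   0.4900   0.1025]
  [ 0.0350   0.0100   0.3450]
(I − A)⁻¹ = adj(I−A) / det(I−A) ≈
  [   2.0622     0.5892     0.3273]
  [   0.6137     1.6039     0.3355]
  [   0.1146     0.0327     1.1293]
Δx = (I − A)⁻¹ Δd with Δd having +80 in the Optics component and 0 elsewhere.
So Δx_A = L_AO · (+80), where L_AO = adj(I−A)_AO / det(I−A) = 0.1800 / 0.3055.
Δx_A = 0.1800 × (+80) / 0.3055 = 14.40 / 0.3055 ≈ 47.1.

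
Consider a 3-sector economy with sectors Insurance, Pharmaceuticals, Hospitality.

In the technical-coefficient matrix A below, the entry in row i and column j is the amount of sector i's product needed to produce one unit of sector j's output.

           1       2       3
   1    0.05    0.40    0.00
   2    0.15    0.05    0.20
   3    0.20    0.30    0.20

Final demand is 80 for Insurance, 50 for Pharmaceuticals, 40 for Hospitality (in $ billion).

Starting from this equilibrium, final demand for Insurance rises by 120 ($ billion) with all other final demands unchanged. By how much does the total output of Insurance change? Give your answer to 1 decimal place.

I − A =
  [   0.95    -0.40     0.00]
  [  -0.15     0.95    -0.20]
  [  -0.20    -0.30     0.80]
Cofactors of I−A, C_ij = (−1)^(i+j)·(minor ij) (rows/columns in the sector order above):
  C_11 = (0.95)(0.80) − (-0.20)(-0.30) = 0.7000
  C_12 = −[(-0.15)(0.80) − (-0.20)(-0.20)] = 0.1600
  C_13 = (-0.15)(-0.30) − (0.95)(-0.20) = 0.2350
  C_21 = −[(-0.40)(0.80) − (0.00)(-0.30)] = 0.3200
  C_22 = (0.95)(0.80) − (0.00)(-0.20) = 0.7600
  C_23 = −[(0.95)(-0.30) − (-0.40)(-0.20)] = 0.3650
  C_31 = (-0.40)(-0.20) − (0.00)(0.95) = 0.0800
  C_32 = −[(0.95)(-0.20) − (0.00)(-0.15)] = 0.1900
  C_33 = (0.95)(0.95) − (-0.40)(-0.15) = 0.8425
det(I−A) = Σ_j (I−A)_1j·C_1j = (0.95)(0.7000) + (-0.40)(0.1600) + (0.00)(0.2350) = 0.6010
adj(I−A) = Cᵀ =
  [ 0.7000   0.3200   0.0800]
  [ 0.1600   0.7600   0.1900]
  [ 0.2350   0.3650   0.8425]
(I − A)⁻¹ = adj(I−A) / det(I−A) ≈
  [   1.1647     0.5324     0.1331]
  [   0.2662     1.2646     0.3161]
  [   0.3910     0.6073     1.4018]
Δx = (I − A)⁻¹ Δd with Δd having +120 in the Insurance component and 0 elsewhere.
So Δx_1 = L_11 · (+120), where L_11 = adj(I−A)_11 / det(I−A) = 0.7000 / 0.6010.
Δx_1 = 0.7000 × (+120) / 0.6010 = 84.00 / 0.6010 ≈ 139.8.

Δx_1 = 139.8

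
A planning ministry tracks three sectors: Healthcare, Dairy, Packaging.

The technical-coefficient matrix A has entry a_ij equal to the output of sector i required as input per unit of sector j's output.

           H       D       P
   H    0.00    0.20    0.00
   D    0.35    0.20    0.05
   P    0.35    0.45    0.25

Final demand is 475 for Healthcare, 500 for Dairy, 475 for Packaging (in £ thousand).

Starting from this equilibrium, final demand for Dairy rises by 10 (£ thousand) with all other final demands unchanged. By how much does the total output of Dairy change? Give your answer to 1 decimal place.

Δx_D = 14.4

I − A =
  [   1.00    -0.20     0.00]
  [  -0.35     0.80    -0.05]
  [  -0.35    -0.45     0.75]
Cofactors of I−A, C_ij = (−1)^(i+j)·(minor ij) (rows/columns in the sector order above):
  C_11 = (0.80)(0.75) − (-0.05)(-0.45) = 0.5775
  C_12 = −[(-0.35)(0.75) − (-0.05)(-0.35)] = 0.2800
  C_13 = (-0.35)(-0.45) − (0.80)(-0.35) = 0.4375
  C_21 = −[(-0.20)(0.75) − (0.00)(-0.45)] = 0.1500
  C_22 = (1.00)(0.75) − (0.00)(-0.35) = 0.7500
  C_23 = −[(1.00)(-0.45) − (-0.20)(-0.35)] = 0.5200
  C_31 = (-0.20)(-0.05) − (0.00)(0.80) = 0.0100
  C_32 = −[(1.00)(-0.05) − (0.00)(-0.35)] = 0.0500
  C_33 = (1.00)(0.80) − (-0.20)(-0.35) = 0.7300
det(I−A) = Σ_j (I−A)_1j·C_1j = (1.00)(0.5775) + (-0.20)(0.2800) + (0.00)(0.4375) = 0.5215
adj(I−A) = Cᵀ =
  [ 0.5775   0.1500   0.0100]
  [ 0.2800   0.7500   0.0500]
  [ 0.4375   0.5200   0.7300]
(I − A)⁻¹ = adj(I−A) / det(I−A) ≈
  [   1.1074     0.2876     0.0192]
  [   0.5369     1.4382     0.0959]
  [   0.8389     0.9971     1.3998]
Δx = (I − A)⁻¹ Δd with Δd having +10 in the Dairy component and 0 elsewhere.
So Δx_D = L_DD · (+10), where L_DD = adj(I−A)_DD / det(I−A) = 0.7500 / 0.5215.
Δx_D = 0.7500 × (+10) / 0.5215 = 7.50 / 0.5215 ≈ 14.4.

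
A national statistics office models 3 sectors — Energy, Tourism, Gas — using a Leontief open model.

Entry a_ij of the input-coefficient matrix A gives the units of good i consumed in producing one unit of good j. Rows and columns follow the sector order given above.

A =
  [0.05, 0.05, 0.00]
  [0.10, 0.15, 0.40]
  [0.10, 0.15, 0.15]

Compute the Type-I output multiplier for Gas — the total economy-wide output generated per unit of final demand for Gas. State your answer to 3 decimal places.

I − A =
  [   0.95    -0.05     0.00]
  [  -0.10     0.85    -0.40]
  [  -0.10    -0.15     0.85]
Cofactors of I−A, C_ij = (−1)^(i+j)·(minor ij) (rows/columns in the sector order above):
  C_11 = (0.85)(0.85) − (-0.40)(-0.15) = 0.6625
  C_12 = −[(-0.10)(0.85) − (-0.40)(-0.10)] = 0.1250
  C_13 = (-0.10)(-0.15) − (0.85)(-0.10) = 0.1000
  C_21 = −[(-0.05)(0.85) − (0.00)(-0.15)] = 0.0425
  C_22 = (0.95)(0.85) − (0.00)(-0.10) = 0.8075
  C_23 = −[(0.95)(-0.15) − (-0.05)(-0.10)] = 0.1475
  C_31 = (-0.05)(-0.40) − (0.00)(0.85) = 0.0200
  C_32 = −[(0.95)(-0.40) − (0.00)(-0.10)] = 0.3800
  C_33 = (0.95)(0.85) − (-0.05)(-0.10) = 0.8025
det(I−A) = Σ_j (I−A)_1j·C_1j = (0.95)(0.6625) + (-0.05)(0.1250) + (0.00)(0.1000) = 0.623125
adj(I−A) = Cᵀ =
  [ 0.6625   0.0425   0.0200]
  [ 0.1250   0.8075   0.3800]
  [ 0.1000   0.1475   0.8025]
(I − A)⁻¹ = adj(I−A) / det(I−A) ≈
  [   1.0632     0.0682     0.0321]
  [   0.2006     1.2959     0.6098]
  [   0.1605     0.2367     1.2879]
The output multiplier for sector j is the column-j sum of the Leontief inverse (I − A)⁻¹ = adj(I−A) / det(I−A).
Column G of adj(I−A): (0.0200, 0.3800, 0.8025); det(I−A) = 0.623125.
m_G = (0.0200 + 0.3800 + 0.8025) / 0.623125 = 1.2025 / 0.623125 ≈ 1.930.

m_G = 1.930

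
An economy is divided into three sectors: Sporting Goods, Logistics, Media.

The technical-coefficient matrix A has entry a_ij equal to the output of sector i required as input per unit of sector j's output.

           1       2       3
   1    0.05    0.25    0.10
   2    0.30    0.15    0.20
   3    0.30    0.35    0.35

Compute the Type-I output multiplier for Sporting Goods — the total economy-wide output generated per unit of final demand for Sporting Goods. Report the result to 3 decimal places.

I − A =
  [   0.95    -0.25    -0.10]
  [  -0.30     0.85    -0.20]
  [  -0.30    -0.35     0.65]
Cofactors of I−A, C_ij = (−1)^(i+j)·(minor ij) (rows/columns in the sector order above):
  C_11 = (0.85)(0.65) − (-0.20)(-0.35) = 0.4825
  C_12 = −[(-0.30)(0.65) − (-0.20)(-0.30)] = 0.2550
  C_13 = (-0.30)(-0.35) − (0.85)(-0.30) = 0.3600
  C_21 = −[(-0.25)(0.65) − (-0.10)(-0.35)] = 0.1975
  C_22 = (0.95)(0.65) − (-0.10)(-0.30) = 0.5875
  C_23 = −[(0.95)(-0.35) − (-0.25)(-0.30)] = 0.4075
  C_31 = (-0.25)(-0.20) − (-0.10)(0.85) = 0.1350
  C_32 = −[(0.95)(-0.20) − (-0.10)(-0.30)] = 0.2200
  C_33 = (0.95)(0.85) − (-0.25)(-0.30) = 0.7325
det(I−A) = Σ_j (I−A)_1j·C_1j = (0.95)(0.4825) + (-0.25)(0.2550) + (-0.10)(0.3600) = 0.358625
adj(I−A) = Cᵀ =
  [ 0.4825   0.1975   0.1350]
  [ 0.2550   0.5875   0.2200]
  [ 0.3600   0.4075   0.7325]
(I − A)⁻¹ = adj(I−A) / det(I−A) ≈
  [   1.3454     0.5507     0.3764]
  [   0.7110     1.6382     0.6135]
  [   1.0038     1.1363     2.0425]
The output multiplier for sector j is the column-j sum of the Leontief inverse (I − A)⁻¹ = adj(I−A) / det(I−A).
Column 1 of adj(I−A): (0.4825, 0.2550, 0.3600); det(I−A) = 0.358625.
m_1 = (0.4825 + 0.2550 + 0.3600) / 0.358625 = 1.0975 / 0.358625 ≈ 3.060.

m_1 = 3.060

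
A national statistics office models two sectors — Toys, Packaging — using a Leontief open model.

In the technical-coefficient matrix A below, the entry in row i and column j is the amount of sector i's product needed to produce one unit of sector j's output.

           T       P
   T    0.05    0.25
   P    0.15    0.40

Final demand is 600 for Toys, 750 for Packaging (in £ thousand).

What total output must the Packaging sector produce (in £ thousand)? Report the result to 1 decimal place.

x_P = 1507.0

I − A =
  [   0.95    -0.25]
  [  -0.15     0.60]
det(I−A) = (0.95)(0.60) − (-0.25)(-0.15) = 0.5325
adj(I−A) = [[0.60, 0.25], [0.15, 0.95]]
(I − A)⁻¹ = adj(I−A) / det(I−A) ≈
  [   1.1268     0.4695]
  [   0.2817     1.7840]
x = (I − A)⁻¹ d = adj(I−A)·d / det(I−A), with det(I−A) = 0.5325:
  x_T = (0.60·600 + 0.25·750) / 0.5325 = 547.50 / 0.5325 ≈ 1028.2
  x_P = (0.15·600 + 0.95·750) / 0.5325 = 802.50 / 0.5325 ≈ 1507.0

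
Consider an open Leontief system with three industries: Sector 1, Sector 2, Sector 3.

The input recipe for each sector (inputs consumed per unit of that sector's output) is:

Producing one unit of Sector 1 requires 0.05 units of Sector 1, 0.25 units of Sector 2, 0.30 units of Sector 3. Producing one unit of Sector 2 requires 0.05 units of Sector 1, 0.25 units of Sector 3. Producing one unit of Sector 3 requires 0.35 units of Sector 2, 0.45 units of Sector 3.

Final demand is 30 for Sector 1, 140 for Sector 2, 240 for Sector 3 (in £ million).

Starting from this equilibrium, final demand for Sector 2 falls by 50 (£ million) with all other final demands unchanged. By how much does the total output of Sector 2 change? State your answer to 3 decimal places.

I − A =
  [   0.95    -0.05     0.00]
  [  -0.25     1.00    -0.35]
  [  -0.30    -0.25     0.55]
Cofactors of I−A, C_ij = (−1)^(i+j)·(minor ij) (rows/columns in the sector order above):
  C_11 = (1.00)(0.55) − (-0.35)(-0.25) = 0.4625
  C_12 = −[(-0.25)(0.55) − (-0.35)(-0.30)] = 0.2425
  C_13 = (-0.25)(-0.25) − (1.00)(-0.30) = 0.3625
  C_21 = −[(-0.05)(0.55) − (0.00)(-0.25)] = 0.0275
  C_22 = (0.95)(0.55) − (0.00)(-0.30) = 0.5225
  C_23 = −[(0.95)(-0.25) − (-0.05)(-0.30)] = 0.2525
  C_31 = (-0.05)(-0.35) − (0.00)(1.00) = 0.0175
  C_32 = −[(0.95)(-0.35) − (0.00)(-0.25)] = 0.3325
  C_33 = (0.95)(1.00) − (-0.05)(-0.25) = 0.9375
det(I−A) = Σ_j (I−A)_1j·C_1j = (0.95)(0.4625) + (-0.05)(0.2425) + (0.00)(0.3625) = 0.42725
adj(I−A) = Cᵀ =
  [ 0.4625   0.0275   0.0175]
  [ 0.2425   0.5225   0.3325]
  [ 0.3625   0.2525   0.9375]
(I − A)⁻¹ = adj(I−A) / det(I−A) ≈
  [   1.0825     0.0644     0.0410]
  [   0.5676     1.2229     0.7782]
  [   0.8484     0.5910     2.1943]
Δx = (I − A)⁻¹ Δd with Δd having -50 in the Sector 2 component and 0 elsewhere.
So Δx_2 = L_22 · (-50), where L_22 = adj(I−A)_22 / det(I−A) = 0.5225 / 0.42725.
Δx_2 = 0.5225 × (-50) / 0.42725 = -26.125 / 0.42725 ≈ -61.147.

Δx_2 = -61.147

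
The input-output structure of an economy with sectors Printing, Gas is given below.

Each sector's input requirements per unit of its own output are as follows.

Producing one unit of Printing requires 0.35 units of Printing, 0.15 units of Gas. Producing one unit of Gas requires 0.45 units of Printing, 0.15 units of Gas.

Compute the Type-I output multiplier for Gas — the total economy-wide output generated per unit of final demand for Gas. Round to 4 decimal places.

I − A =
  [   0.65    -0.45]
  [  -0.15     0.85]
det(I−A) = (0.65)(0.85) − (-0.45)(-0.15) = 0.4850
adj(I−A) = [[0.85, 0.45], [0.15, 0.65]]
(I − A)⁻¹ = adj(I−A) / det(I−A) ≈
  [   1.75258     0.92784]
  [   0.30928     1.34021]
The output multiplier for sector j is the column-j sum of the Leontief inverse (I − A)⁻¹ = adj(I−A) / det(I−A).
Column 2 of adj(I−A): (0.45, 0.65); det(I−A) = 0.4850.
m_2 = (0.45 + 0.65) / 0.4850 = 1.10 / 0.4850 ≈ 2.2680.

m_2 = 2.2680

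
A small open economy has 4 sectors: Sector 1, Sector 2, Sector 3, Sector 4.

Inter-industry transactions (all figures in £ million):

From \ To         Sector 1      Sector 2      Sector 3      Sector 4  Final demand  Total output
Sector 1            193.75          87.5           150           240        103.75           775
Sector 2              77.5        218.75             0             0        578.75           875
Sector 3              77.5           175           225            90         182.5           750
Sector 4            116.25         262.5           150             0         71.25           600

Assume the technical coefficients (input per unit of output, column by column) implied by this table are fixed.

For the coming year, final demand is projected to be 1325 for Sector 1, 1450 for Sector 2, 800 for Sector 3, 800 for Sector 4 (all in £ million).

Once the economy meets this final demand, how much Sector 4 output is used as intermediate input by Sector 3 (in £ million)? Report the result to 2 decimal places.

z_43 = 622.24

Technical coefficients a_ij = z_ij / X_j:
  a_11 = 193.75/775 = 0.25, a_21 = 77.5/775 = 0.10, a_31 = 77.5/775 = 0.10, a_41 = 116.25/775 = 0.15
  a_12 = 87.5/875 = 0.10, a_22 = 218.75/875 = 0.25, a_32 = 175/875 = 0.20, a_42 = 262.5/875 = 0.30
  a_13 = 150/750 = 0.20, a_23 = 0/750 = 0.00, a_33 = 225/750 = 0.30, a_43 = 150/750 = 0.20
  a_14 = 240/600 = 0.40, a_24 = 0/600 = 0.00, a_34 = 90/600 = 0.15, a_44 = 0/600 = 0.00
I − A =
  [   0.75    -0.10    -0.20    -0.40]
  [  -0.10     0.75     0.00     0.00]
  [  -0.10    -0.20     0.70    -0.15]
  [  -0.15    -0.30    -0.20     1.00]
Compute the cofactors C_ij = (−1)^(i+j)·(3×3 minor ij) of I−A; the adjugate is their transpose:
adj(I−A) = Cᵀ =
  [ 0.502500   0.216000   0.210000   0.232500]
  [ 0.067000   0.428000   0.028000   0.031000]
  [ 0.116375   0.196000   0.495500   0.120875]
  [ 0.118750   0.200000   0.139000   0.367750]
det(I−A) = Σ_j (I−A)_1j·C_1j = (0.75)(0.502500) + (-0.10)(0.067000) + (-0.20)(0.116375) + (-0.40)(0.118750) = 0.2994
(I − A)⁻¹ = adj(I−A) / det(I−A) ≈
  [   1.6784     0.7214     0.7014     0.7766]
  [   0.2238     1.4295     0.0935     0.1035]
  [   0.3887     0.6546     1.6550     0.4037]
  [   0.3966     0.6680     0.4643     1.2283]
First solve x = (I − A)⁻¹ d = adj(I−A)·d / det(I−A); in particular x_3 = (0.116375·1325 + 0.196000·1450 + 0.495500·800 + 0.120875·800) / 0.2994 = 931.496875 / 0.2994 ≈ 3111.2120.
Intermediate flow from 4 to 3: z_43 = a_43 · x_3 = 0.20 × 931.496875 / 0.2994 = 186.299375 / 0.2994 ≈ 622.24.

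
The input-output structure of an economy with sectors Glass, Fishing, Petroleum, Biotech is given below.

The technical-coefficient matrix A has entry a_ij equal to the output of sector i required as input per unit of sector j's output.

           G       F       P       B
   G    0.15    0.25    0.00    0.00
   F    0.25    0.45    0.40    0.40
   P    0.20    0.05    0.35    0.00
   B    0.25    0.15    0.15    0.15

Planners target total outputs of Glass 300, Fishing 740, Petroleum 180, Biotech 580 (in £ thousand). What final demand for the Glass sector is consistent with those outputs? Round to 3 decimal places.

I − A =
  [   0.85    -0.25     0.00     0.00]
  [  -0.25     0.55    -0.40    -0.40]
  [  -0.20    -0.05     0.65     0.00]
  [  -0.25    -0.15    -0.15     0.85]
d = (I − A) x:
  d_G = (+0.85)·300 + (-0.25)·740 + (+0.00)·180 + (+0.00)·580 = 70.000
  d_F = (-0.25)·300 + (+0.55)·740 + (-0.40)·180 + (-0.40)·580 = 28.000
  d_P = (-0.20)·300 + (-0.05)·740 + (+0.65)·180 + (+0.00)·580 = 20.000
  d_B = (-0.25)·300 + (-0.15)·740 + (-0.15)·180 + (+0.85)·580 = 280.000

d_G = 70.000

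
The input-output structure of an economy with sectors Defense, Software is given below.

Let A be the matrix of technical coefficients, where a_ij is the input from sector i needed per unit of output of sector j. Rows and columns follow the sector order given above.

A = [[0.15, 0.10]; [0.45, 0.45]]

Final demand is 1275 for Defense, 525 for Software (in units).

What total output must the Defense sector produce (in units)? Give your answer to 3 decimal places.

x_D = 1784.024

I − A =
  [   0.85    -0.10]
  [  -0.45     0.55]
det(I−A) = (0.85)(0.55) − (-0.10)(-0.45) = 0.4225
adj(I−A) = [[0.55, 0.10], [0.45, 0.85]]
(I − A)⁻¹ = adj(I−A) / det(I−A) ≈
  [   1.3018     0.2367]
  [   1.0651     2.0118]
x = (I − A)⁻¹ d = adj(I−A)·d / det(I−A), with det(I−A) = 0.4225:
  x_D = (0.55·1275 + 0.10·525) / 0.4225 = 753.75 / 0.4225 ≈ 1784.024
  x_S = (0.45·1275 + 0.85·525) / 0.4225 = 1020.00 / 0.4225 ≈ 2414.201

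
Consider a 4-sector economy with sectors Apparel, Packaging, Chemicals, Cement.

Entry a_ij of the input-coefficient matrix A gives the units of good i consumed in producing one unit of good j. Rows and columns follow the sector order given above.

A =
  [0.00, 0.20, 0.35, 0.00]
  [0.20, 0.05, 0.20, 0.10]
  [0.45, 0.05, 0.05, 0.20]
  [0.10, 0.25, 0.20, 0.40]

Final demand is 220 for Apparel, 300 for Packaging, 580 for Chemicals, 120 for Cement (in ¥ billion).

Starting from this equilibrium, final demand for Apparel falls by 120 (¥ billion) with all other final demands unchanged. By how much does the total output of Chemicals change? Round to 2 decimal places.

Δx_3 = -102.72

I − A =
  [   1.00    -0.20    -0.35     0.00]
  [  -0.20     0.95    -0.20    -0.10]
  [  -0.45    -0.05     0.95    -0.20]
  [  -0.10    -0.25    -0.20     0.60]
Compute the cofactors C_ij = (−1)^(i+j)·(3×3 minor ij) of I−A; the adjugate is their transpose:
adj(I−A) = Cᵀ =
  [ 0.462750   0.134000   0.218750   0.095250]
  [ 0.182500   0.428500   0.185500   0.133250]
  [ 0.280750   0.138000   0.519000   0.196000]
  [ 0.246750   0.246875   0.286750   0.683375]
det(I−A) = Σ_j (I−A)_1j·C_1j = (1.00)(0.462750) + (-0.20)(0.182500) + (-0.35)(0.280750) + (0.00)(0.246750) = 0.3279875
(I − A)⁻¹ = adj(I−A) / det(I−A) ≈
  [   1.4109     0.4086     0.6669     0.2904]
  [   0.5564     1.3065     0.5656     0.4063]
  [   0.8560     0.4207     1.5824     0.5976]
  [   0.7523     0.7527     0.8743     2.0835]
Δx = (I − A)⁻¹ Δd with Δd having -120 in the Apparel component and 0 elsewhere.
So Δx_3 = L_31 · (-120), where L_31 = adj(I−A)_31 / det(I−A) = 0.280750 / 0.3279875.
Δx_3 = 0.280750 × (-120) / 0.3279875 = -33.69 / 0.3279875 ≈ -102.72.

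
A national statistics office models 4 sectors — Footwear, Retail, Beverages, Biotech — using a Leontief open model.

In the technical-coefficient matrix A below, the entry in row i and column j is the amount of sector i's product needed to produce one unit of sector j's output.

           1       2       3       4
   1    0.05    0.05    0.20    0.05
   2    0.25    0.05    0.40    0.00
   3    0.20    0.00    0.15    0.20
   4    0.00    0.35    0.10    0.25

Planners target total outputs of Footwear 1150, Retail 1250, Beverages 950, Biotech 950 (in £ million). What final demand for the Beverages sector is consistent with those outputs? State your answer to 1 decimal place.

d_3 = 387.5

I − A =
  [   0.95    -0.05    -0.20    -0.05]
  [  -0.25     0.95    -0.40     0.00]
  [  -0.20     0.00     0.85    -0.20]
  [   0.00    -0.35    -0.10     0.75]
d = (I − A) x:
  d_1 = (+0.95)·1150 + (-0.05)·1250 + (-0.20)·950 + (-0.05)·950 = 792.5
  d_2 = (-0.25)·1150 + (+0.95)·1250 + (-0.40)·950 + (+0.00)·950 = 520.0
  d_3 = (-0.20)·1150 + (+0.00)·1250 + (+0.85)·950 + (-0.20)·950 = 387.5
  d_4 = (+0.00)·1150 + (-0.35)·1250 + (-0.10)·950 + (+0.75)·950 = 180.0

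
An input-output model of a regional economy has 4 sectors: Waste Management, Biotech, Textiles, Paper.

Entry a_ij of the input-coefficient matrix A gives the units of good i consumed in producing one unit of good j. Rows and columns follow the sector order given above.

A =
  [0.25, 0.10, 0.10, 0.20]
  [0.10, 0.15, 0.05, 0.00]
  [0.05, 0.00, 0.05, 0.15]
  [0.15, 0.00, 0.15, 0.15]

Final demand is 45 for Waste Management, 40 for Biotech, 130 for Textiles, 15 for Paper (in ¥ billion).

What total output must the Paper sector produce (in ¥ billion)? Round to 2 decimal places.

I − A =
  [   0.75    -0.10    -0.10    -0.20]
  [  -0.10     0.85    -0.05     0.00]
  [  -0.05     0.00     0.95    -0.15]
  [  -0.15     0.00    -0.15     0.85]
Compute the cofactors C_ij = (−1)^(i+j)·(3×3 minor ij) of I−A; the adjugate is their transpose:
adj(I−A) = Cᵀ =
  [ 0.667250   0.078500   0.102000   0.175000]
  [ 0.081750   0.552250   0.041875   0.026625]
  [ 0.055250   0.006500   0.507875   0.102625]
  [ 0.127500   0.015000   0.107625   0.591625]
det(I−A) = Σ_j (I−A)_1j·C_1j = (0.75)(0.667250) + (-0.10)(0.081750) + (-0.10)(0.055250) + (-0.20)(0.127500) = 0.4612375
(I − A)⁻¹ = adj(I−A) / det(I−A) ≈
  [   1.4467     0.1702     0.2211     0.3794]
  [   0.1772     1.1973     0.0908     0.0577]
  [   0.1198     0.0141     1.1011     0.2225]
  [   0.2764     0.0325     0.2333     1.2827]
x = (I − A)⁻¹ d = adj(I−A)·d / det(I−A), with det(I−A) = 0.4612375:
  x_1 = (0.667250·45 + 0.078500·40 + 0.102000·130 + 0.175000·15) / 0.4612375 = 49.05125 / 0.4612375 ≈ 106.35
  x_2 = (0.081750·45 + 0.552250·40 + 0.041875·130 + 0.026625·15) / 0.4612375 = 31.611875 / 0.4612375 ≈ 68.54
  x_3 = (0.055250·45 + 0.006500·40 + 0.507875·130 + 0.102625·15) / 0.4612375 = 70.309375 / 0.4612375 ≈ 152.44
  x_4 = (0.127500·45 + 0.015000·40 + 0.107625·130 + 0.591625·15) / 0.4612375 = 29.203125 / 0.4612375 ≈ 63.31

x_4 = 63.31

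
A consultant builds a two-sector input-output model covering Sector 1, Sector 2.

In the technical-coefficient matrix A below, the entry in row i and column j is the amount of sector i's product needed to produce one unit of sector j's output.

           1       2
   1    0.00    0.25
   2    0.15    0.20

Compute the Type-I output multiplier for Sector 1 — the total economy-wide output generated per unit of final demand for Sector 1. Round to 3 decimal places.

m_1 = 1.246

I − A =
  [   1.00    -0.25]
  [  -0.15     0.80]
det(I−A) = (1.00)(0.80) − (-0.25)(-0.15) = 0.7625
adj(I−A) = [[0.80, 0.25], [0.15, 1.00]]
(I − A)⁻¹ = adj(I−A) / det(I−A) ≈
  [   1.0492     0.3279]
  [   0.1967     1.3115]
The output multiplier for sector j is the column-j sum of the Leontief inverse (I − A)⁻¹ = adj(I−A) / det(I−A).
Column 1 of adj(I−A): (0.80, 0.15); det(I−A) = 0.7625.
m_1 = (0.80 + 0.15) / 0.7625 = 0.95 / 0.7625 ≈ 1.246.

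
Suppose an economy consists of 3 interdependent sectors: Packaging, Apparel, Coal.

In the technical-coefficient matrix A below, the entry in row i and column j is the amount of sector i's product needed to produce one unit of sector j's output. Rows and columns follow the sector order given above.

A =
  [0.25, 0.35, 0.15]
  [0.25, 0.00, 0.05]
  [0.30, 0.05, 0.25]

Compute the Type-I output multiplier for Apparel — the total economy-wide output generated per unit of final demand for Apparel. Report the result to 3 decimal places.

I − A =
  [   0.75    -0.35    -0.15]
  [  -0.25     1.00    -0.05]
  [  -0.30    -0.05     0.75]
Cofactors of I−A, C_ij = (−1)^(i+j)·(minor ij) (rows/columns in the sector order above):
  C_11 = (1.00)(0.75) − (-0.05)(-0.05) = 0.7475
  C_12 = −[(-0.25)(0.75) − (-0.05)(-0.30)] = 0.2025
  C_13 = (-0.25)(-0.05) − (1.00)(-0.30) = 0.3125
  C_21 = −[(-0.35)(0.75) − (-0.15)(-0.05)] = 0.2700
  C_22 = (0.75)(0.75) − (-0.15)(-0.30) = 0.5175
  C_23 = −[(0.75)(-0.05) − (-0.35)(-0.30)] = 0.1425
  C_31 = (-0.35)(-0.05) − (-0.15)(1.00) = 0.1675
  C_32 = −[(0.75)(-0.05) − (-0.15)(-0.25)] = 0.0750
  C_33 = (0.75)(1.00) − (-0.35)(-0.25) = 0.6625
det(I−A) = Σ_j (I−A)_1j·C_1j = (0.75)(0.7475) + (-0.35)(0.2025) + (-0.15)(0.3125) = 0.442875
adj(I−A) = Cᵀ =
  [ 0.7475   0.2700   0.1675]
  [ 0.2025   0.5175   0.0750]
  [ 0.3125   0.1425   0.6625]
(I − A)⁻¹ = adj(I−A) / det(I−A) ≈
  [   1.6878     0.6097     0.3782]
  [   0.4572     1.1685     0.1693]
  [   0.7056     0.3218     1.4959]
The output multiplier for sector j is the column-j sum of the Leontief inverse (I − A)⁻¹ = adj(I−A) / det(I−A).
Column A of adj(I−A): (0.2700, 0.5175, 0.1425); det(I−A) = 0.442875.
m_A = (0.2700 + 0.5175 + 0.1425) / 0.442875 = 0.93 / 0.442875 ≈ 2.100.

m_A = 2.100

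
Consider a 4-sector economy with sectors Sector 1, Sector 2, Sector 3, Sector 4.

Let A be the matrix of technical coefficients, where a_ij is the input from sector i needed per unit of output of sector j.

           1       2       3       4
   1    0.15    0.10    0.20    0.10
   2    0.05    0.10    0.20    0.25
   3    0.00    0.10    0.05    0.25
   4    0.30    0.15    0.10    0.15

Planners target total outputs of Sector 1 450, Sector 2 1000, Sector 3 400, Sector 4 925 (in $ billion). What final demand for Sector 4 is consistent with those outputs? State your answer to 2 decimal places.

d_4 = 461.25

I − A =
  [   0.85    -0.10    -0.20    -0.10]
  [  -0.05     0.90    -0.20    -0.25]
  [   0.00    -0.10     0.95    -0.25]
  [  -0.30    -0.15    -0.10     0.85]
d = (I − A) x:
  d_1 = (+0.85)·450 + (-0.10)·1000 + (-0.20)·400 + (-0.10)·925 = 110.00
  d_2 = (-0.05)·450 + (+0.90)·1000 + (-0.20)·400 + (-0.25)·925 = 566.25
  d_3 = (+0.00)·450 + (-0.10)·1000 + (+0.95)·400 + (-0.25)·925 = 48.75
  d_4 = (-0.30)·450 + (-0.15)·1000 + (-0.10)·400 + (+0.85)·925 = 461.25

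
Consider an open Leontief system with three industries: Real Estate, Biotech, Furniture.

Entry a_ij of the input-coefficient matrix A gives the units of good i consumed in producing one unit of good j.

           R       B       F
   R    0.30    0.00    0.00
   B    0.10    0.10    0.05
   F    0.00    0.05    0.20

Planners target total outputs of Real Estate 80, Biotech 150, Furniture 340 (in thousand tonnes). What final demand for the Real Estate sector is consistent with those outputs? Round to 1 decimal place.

d_R = 56.0

I − A =
  [   0.70     0.00     0.00]
  [  -0.10     0.90    -0.05]
  [   0.00    -0.05     0.80]
d = (I − A) x:
  d_R = (+0.70)·80 + (+0.00)·150 + (+0.00)·340 = 56.0
  d_B = (-0.10)·80 + (+0.90)·150 + (-0.05)·340 = 110.0
  d_F = (+0.00)·80 + (-0.05)·150 + (+0.80)·340 = 264.5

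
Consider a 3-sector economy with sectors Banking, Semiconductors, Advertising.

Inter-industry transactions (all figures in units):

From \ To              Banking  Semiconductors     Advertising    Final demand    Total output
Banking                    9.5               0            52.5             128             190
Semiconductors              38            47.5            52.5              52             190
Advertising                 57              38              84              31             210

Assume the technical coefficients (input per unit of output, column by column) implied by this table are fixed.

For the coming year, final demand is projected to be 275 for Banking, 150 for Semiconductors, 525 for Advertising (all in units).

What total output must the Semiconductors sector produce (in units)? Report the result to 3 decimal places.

x_2 = 888.645

Technical coefficients a_ij = z_ij / X_j:
  a_11 = 9.5/190 = 0.05, a_21 = 38/190 = 0.20, a_31 = 57/190 = 0.30
  a_12 = 0/190 = 0.00, a_22 = 47.5/190 = 0.25, a_32 = 38/190 = 0.20
  a_13 = 52.5/210 = 0.25, a_23 = 52.5/210 = 0.25, a_33 = 84/210 = 0.40
I − A =
  [   0.95     0.00    -0.25]
  [  -0.20     0.75    -0.25]
  [  -0.30    -0.20     0.60]
Cofactors of I−A, C_ij = (−1)^(i+j)·(minor ij) (rows/columns in the sector order above):
  C_11 = (0.75)(0.60) − (-0.25)(-0.20) = 0.4000
  C_12 = −[(-0.20)(0.60) − (-0.25)(-0.30)] = 0.1950
  C_13 = (-0.20)(-0.20) − (0.75)(-0.30) = 0.2650
  C_21 = −[(0.00)(0.60) − (-0.25)(-0.20)] = 0.0500
  C_22 = (0.95)(0.60) − (-0.25)(-0.30) = 0.4950
  C_23 = −[(0.95)(-0.20) − (0.00)(-0.30)] = 0.1900
  C_31 = (0.00)(-0.25) − (-0.25)(0.75) = 0.1875
  C_32 = −[(0.95)(-0.25) − (-0.25)(-0.20)] = 0.2875
  C_33 = (0.95)(0.75) − (0.00)(-0.20) = 0.7125
det(I−A) = Σ_j (I−A)_1j·C_1j = (0.95)(0.4000) + (0.00)(0.1950) + (-0.25)(0.2650) = 0.31375
adj(I−A) = Cᵀ =
  [ 0.4000   0.0500   0.1875]
  [ 0.1950   0.4950   0.2875]
  [ 0.2650   0.1900   0.7125]
(I − A)⁻¹ = adj(I−A) / det(I−A) ≈
  [   1.2749     0.1594     0.5976]
  [   0.6215     1.5777     0.9163]
  [   0.8446     0.6056     2.2709]
x = (I − A)⁻¹ d = adj(I−A)·d / det(I−A), with det(I−A) = 0.31375:
  x_1 = (0.4000·275 + 0.0500·150 + 0.1875·525) / 0.31375 = 215.9375 / 0.31375 ≈ 688.247
  x_2 = (0.1950·275 + 0.4950·150 + 0.2875·525) / 0.31375 = 278.8125 / 0.31375 ≈ 888.645
  x_3 = (0.2650·275 + 0.1900·150 + 0.7125·525) / 0.31375 = 475.4375 / 0.31375 ≈ 1515.339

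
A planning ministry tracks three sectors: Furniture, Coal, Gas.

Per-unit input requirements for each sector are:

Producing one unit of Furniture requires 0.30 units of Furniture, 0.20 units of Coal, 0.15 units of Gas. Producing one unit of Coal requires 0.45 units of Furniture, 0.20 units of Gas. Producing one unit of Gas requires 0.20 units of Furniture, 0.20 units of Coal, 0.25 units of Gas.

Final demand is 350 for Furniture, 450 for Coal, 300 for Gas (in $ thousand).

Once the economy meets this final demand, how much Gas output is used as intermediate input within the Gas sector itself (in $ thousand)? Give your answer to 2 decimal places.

I − A =
  [   0.70    -0.45    -0.20]
  [  -0.20     1.00    -0.20]
  [  -0.15    -0.20     0.75]
Cofactors of I−A, C_ij = (−1)^(i+j)·(minor ij) (rows/columns in the sector order above):
  C_11 = (1.00)(0.75) − (-0.20)(-0.20) = 0.7100
  C_12 = −[(-0.20)(0.75) − (-0.20)(-0.15)] = 0.1800
  C_13 = (-0.20)(-0.20) − (1.00)(-0.15) = 0.1900
  C_21 = −[(-0.45)(0.75) − (-0.20)(-0.20)] = 0.3775
  C_22 = (0.70)(0.75) − (-0.20)(-0.15) = 0.4950
  C_23 = −[(0.70)(-0.20) − (-0.45)(-0.15)] = 0.2075
  C_31 = (-0.45)(-0.20) − (-0.20)(1.00) = 0.2900
  C_32 = −[(0.70)(-0.20) − (-0.20)(-0.20)] = 0.1800
  C_33 = (0.70)(1.00) − (-0.45)(-0.20) = 0.6100
det(I−A) = Σ_j (I−A)_1j·C_1j = (0.70)(0.7100) + (-0.45)(0.1800) + (-0.20)(0.1900) = 0.3780
adj(I−A) = Cᵀ =
  [ 0.7100   0.3775   0.2900]
  [ 0.1800   0.4950   0.1800]
  [ 0.1900   0.2075   0.6100]
(I − A)⁻¹ = adj(I−A) / det(I−A) ≈
  [   1.8783     0.9987     0.7672]
  [   0.4762     1.3095     0.4762]
  [   0.5026     0.5489     1.6138]
First solve x = (I − A)⁻¹ d = adj(I−A)·d / det(I−A); in particular x_G = (0.1900·350 + 0.2075·450 + 0.6100·300) / 0.3780 = 342.875 / 0.3780 ≈ 907.0767.
Intermediate flow from G to G: z_GG = a_GG · x_G = 0.25 × 342.875 / 0.3780 = 85.71875 / 0.3780 ≈ 226.77.

z_GG = 226.77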